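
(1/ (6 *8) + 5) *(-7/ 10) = -1687/ 480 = -3.51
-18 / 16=-9 / 8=-1.12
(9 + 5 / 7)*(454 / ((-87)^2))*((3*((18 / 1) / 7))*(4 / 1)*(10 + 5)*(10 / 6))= 18523200 / 41209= 449.49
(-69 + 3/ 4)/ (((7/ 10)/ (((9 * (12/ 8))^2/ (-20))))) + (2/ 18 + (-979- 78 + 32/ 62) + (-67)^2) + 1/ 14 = 270055679/ 62496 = 4321.17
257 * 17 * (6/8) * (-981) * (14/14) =-12857967/4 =-3214491.75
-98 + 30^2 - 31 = 771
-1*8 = -8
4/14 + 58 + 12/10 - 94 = -34.51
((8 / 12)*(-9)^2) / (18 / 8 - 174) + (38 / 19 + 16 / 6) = 2990 / 687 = 4.35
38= 38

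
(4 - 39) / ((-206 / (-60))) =-1050 / 103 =-10.19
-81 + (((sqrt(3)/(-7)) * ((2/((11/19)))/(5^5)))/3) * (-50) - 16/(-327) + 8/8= -26144/327 + 76 * sqrt(3)/28875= -79.95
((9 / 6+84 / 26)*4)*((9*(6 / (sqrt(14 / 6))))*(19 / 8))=63099*sqrt(21) / 182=1588.77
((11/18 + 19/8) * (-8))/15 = -43/27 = -1.59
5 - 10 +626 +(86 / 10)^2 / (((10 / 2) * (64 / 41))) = 5043809 / 8000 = 630.48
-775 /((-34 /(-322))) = -124775 /17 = -7339.71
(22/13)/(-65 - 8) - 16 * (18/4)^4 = -6226411/949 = -6561.02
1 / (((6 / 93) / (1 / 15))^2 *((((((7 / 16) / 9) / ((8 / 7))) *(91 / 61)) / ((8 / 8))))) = 1875872 / 111475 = 16.83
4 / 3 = 1.33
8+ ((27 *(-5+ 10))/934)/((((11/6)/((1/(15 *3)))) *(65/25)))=534293/66781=8.00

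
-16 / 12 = -4 / 3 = -1.33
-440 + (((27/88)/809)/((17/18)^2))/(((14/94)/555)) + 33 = -14597131183/36005354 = -405.42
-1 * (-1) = 1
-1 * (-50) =50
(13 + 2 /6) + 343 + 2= 1075 /3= 358.33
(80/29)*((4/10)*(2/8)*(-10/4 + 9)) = 52/29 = 1.79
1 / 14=0.07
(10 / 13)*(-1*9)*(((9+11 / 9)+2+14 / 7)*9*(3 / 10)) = -3456 / 13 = -265.85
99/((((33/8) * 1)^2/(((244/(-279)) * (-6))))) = 31232/1023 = 30.53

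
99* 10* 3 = 2970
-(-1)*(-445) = -445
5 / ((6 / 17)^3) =24565 / 216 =113.73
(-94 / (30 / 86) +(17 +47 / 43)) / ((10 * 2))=-40534 / 3225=-12.57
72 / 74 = 36 / 37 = 0.97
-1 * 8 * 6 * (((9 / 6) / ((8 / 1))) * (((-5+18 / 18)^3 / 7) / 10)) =288 / 35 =8.23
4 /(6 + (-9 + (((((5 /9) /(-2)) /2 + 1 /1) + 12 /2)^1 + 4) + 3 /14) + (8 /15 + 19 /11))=0.39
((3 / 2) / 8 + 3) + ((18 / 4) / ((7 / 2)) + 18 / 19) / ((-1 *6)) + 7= 20887 / 2128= 9.82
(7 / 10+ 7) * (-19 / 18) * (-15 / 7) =209 / 12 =17.42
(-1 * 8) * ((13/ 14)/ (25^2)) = -52/ 4375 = -0.01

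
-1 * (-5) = 5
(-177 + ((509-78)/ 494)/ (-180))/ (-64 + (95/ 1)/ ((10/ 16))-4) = -15739271/ 7469280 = -2.11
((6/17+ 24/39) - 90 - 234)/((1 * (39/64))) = -4568960/8619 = -530.10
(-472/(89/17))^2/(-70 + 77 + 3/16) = 1030153216/910915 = 1130.90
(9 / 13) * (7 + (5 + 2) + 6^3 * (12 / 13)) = 24966 / 169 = 147.73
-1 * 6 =-6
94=94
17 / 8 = 2.12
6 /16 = 3 /8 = 0.38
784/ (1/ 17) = 13328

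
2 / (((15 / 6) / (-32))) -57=-413 / 5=-82.60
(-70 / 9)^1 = -70 / 9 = -7.78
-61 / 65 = -0.94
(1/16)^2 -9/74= -1115/9472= -0.12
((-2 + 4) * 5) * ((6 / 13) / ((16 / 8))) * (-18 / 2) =-270 / 13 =-20.77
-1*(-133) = 133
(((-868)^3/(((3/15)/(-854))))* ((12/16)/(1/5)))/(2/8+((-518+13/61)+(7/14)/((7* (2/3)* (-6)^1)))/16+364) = 572342719788134400/18139627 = 31552066632.25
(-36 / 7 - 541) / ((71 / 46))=-175858 / 497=-353.84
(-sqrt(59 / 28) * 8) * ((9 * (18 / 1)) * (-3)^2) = -5832 * sqrt(413) / 7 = -16931.46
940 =940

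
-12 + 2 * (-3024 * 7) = -42348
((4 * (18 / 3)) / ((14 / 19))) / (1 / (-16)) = -3648 / 7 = -521.14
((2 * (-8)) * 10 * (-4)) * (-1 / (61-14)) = -640 / 47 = -13.62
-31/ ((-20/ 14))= 217/ 10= 21.70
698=698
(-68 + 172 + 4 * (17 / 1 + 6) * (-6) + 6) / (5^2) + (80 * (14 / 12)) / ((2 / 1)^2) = 424 / 75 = 5.65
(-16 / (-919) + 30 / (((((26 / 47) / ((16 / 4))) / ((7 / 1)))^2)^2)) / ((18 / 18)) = 5168212243867696 / 26247559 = 196902586.02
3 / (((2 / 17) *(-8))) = -51 / 16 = -3.19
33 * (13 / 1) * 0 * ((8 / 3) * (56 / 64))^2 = 0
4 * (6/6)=4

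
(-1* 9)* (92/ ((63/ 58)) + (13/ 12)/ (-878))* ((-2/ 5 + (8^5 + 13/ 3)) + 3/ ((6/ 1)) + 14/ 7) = -18425549460847/ 737520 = -24983118.37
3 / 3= 1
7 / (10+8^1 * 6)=7 / 58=0.12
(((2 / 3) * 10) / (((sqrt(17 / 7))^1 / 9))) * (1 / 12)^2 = 5 * sqrt(119) / 204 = 0.27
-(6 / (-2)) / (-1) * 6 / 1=-18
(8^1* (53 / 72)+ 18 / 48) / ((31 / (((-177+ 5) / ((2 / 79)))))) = -1532047 / 1116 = -1372.80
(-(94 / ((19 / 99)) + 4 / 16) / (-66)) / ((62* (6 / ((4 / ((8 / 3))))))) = 37243 / 1243968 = 0.03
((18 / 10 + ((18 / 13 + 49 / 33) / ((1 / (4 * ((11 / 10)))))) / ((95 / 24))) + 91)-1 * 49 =290161 / 6175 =46.99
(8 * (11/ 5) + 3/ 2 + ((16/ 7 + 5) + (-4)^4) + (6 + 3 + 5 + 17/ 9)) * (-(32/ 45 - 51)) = 425247119/ 28350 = 14999.90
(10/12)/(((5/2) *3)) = 1/9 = 0.11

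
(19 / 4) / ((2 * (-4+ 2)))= -1.19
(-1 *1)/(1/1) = -1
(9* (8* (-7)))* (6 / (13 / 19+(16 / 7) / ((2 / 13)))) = -134064 / 689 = -194.58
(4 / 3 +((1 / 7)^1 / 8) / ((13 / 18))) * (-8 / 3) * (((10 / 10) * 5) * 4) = -72.43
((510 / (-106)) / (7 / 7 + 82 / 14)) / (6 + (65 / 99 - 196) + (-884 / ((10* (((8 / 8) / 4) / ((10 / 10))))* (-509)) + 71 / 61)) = 537923925 / 143736088192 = 0.00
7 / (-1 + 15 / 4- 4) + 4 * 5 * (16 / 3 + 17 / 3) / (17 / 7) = 7224 / 85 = 84.99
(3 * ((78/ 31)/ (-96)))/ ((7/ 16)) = -0.18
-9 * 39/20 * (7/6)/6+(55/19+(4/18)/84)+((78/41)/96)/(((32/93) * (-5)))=-39699043/75382272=-0.53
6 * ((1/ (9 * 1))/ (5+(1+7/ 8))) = 16/ 165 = 0.10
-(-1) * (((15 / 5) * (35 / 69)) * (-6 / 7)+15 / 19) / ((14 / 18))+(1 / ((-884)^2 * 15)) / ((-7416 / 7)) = -176031560037413 / 265916317080960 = -0.66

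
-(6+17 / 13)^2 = -9025 / 169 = -53.40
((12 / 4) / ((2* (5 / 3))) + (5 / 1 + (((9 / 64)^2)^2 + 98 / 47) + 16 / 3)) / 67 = 0.20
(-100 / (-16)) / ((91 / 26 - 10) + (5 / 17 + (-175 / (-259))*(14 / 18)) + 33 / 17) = -1.67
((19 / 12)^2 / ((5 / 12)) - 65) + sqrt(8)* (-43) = -86* sqrt(2) - 3539 / 60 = -180.61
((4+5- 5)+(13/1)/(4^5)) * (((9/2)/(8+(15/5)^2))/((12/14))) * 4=86289/17408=4.96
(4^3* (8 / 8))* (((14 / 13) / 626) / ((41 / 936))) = 32256 / 12833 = 2.51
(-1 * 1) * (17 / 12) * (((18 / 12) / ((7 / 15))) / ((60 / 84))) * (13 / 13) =-51 / 8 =-6.38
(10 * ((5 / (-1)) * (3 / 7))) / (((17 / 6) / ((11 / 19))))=-9900 / 2261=-4.38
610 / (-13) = -610 / 13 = -46.92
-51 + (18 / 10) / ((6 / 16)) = -231 / 5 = -46.20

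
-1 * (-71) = 71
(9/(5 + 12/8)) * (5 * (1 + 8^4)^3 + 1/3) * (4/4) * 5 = 30946419302880/13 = 2380493792529.23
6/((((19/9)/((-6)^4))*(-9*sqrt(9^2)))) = -864/19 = -45.47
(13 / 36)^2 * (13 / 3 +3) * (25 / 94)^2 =1161875 / 17177184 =0.07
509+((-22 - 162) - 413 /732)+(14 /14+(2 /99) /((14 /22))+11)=5172179 /15372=336.47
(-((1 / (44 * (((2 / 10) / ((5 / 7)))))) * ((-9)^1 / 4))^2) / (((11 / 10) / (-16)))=253125 / 521752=0.49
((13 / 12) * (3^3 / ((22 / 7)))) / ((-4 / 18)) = -7371 / 176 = -41.88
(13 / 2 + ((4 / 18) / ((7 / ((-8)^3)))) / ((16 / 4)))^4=8882874001 / 252047376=35.24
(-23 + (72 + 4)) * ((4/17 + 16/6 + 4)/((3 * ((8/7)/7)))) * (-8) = -5974.80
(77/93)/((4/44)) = 847/93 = 9.11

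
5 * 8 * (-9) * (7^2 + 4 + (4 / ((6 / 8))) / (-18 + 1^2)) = -322440 / 17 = -18967.06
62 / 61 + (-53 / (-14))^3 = 9251625 / 167384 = 55.27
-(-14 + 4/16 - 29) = 171/4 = 42.75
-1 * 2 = -2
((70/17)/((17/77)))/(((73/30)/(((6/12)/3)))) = 26950/21097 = 1.28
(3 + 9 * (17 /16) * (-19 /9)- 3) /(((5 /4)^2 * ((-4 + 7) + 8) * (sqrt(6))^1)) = -323 * sqrt(6) /1650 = -0.48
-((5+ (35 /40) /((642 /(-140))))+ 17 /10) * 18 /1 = -125367 /1070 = -117.17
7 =7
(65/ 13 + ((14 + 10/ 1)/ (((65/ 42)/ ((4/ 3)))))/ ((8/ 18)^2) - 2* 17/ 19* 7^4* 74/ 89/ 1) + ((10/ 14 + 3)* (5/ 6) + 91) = -7775500381/ 2308215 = -3368.62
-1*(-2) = 2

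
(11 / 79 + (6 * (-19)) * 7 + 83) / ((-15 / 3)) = 56474 / 395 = 142.97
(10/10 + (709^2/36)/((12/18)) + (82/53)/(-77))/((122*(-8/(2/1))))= -2051537137/47796672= -42.92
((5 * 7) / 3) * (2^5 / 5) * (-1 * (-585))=43680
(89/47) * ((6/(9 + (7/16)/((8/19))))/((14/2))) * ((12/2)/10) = 205056/2113825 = 0.10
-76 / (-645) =76 / 645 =0.12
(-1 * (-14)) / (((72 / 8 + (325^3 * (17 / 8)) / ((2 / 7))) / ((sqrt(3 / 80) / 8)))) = 7 * sqrt(15) / 20425235095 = 0.00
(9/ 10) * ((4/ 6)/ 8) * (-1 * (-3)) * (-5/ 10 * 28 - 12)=-5.85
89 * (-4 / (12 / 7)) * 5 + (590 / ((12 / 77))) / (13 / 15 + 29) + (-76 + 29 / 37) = -14020337 / 14208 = -986.79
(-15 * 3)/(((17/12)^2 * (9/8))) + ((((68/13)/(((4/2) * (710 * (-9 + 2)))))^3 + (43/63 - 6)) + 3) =-1950947418998821463/87689902727597625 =-22.25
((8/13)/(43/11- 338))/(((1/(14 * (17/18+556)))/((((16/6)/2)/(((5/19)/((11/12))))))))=-7375192/110565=-66.70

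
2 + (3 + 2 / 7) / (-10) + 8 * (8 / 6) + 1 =2801 / 210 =13.34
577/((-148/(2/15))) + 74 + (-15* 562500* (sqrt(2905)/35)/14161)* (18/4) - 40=37163/1110 - 7593750* sqrt(2905)/99127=-4095.45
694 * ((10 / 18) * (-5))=-17350 / 9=-1927.78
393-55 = 338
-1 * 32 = -32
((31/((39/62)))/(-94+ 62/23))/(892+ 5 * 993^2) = -22103/201930060150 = -0.00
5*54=270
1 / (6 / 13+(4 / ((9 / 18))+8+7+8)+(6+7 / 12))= 156 / 5935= 0.03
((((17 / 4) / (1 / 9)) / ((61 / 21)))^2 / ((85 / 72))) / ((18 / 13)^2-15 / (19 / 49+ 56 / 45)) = -2018319849 / 99940570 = -20.20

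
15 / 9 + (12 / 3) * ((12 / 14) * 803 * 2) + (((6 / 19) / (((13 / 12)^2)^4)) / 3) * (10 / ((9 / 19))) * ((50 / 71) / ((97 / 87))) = 649897260266069509 / 117976686986067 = 5508.69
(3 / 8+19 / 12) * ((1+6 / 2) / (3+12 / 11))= 517 / 270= 1.91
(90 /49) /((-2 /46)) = -2070 /49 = -42.24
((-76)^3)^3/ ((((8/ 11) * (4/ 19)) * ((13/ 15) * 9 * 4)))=-690603303278704640/ 39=-17707777007146272.82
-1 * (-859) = 859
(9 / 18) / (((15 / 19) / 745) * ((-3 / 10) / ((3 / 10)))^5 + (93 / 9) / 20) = 84930 / 87581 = 0.97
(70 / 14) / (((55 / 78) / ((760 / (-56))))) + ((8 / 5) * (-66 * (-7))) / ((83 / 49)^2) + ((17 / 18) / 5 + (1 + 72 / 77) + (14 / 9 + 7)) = 8215070957 / 47740770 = 172.08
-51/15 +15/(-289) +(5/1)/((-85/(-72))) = 1132/1445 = 0.78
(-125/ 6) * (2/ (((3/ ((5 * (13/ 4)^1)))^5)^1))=-145036328125/ 746496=-194289.49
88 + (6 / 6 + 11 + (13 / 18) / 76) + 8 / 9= 138029 / 1368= 100.90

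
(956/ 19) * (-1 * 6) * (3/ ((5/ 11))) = -189288/ 95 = -1992.51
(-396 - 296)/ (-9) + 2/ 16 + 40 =8425/ 72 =117.01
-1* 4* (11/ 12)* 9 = -33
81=81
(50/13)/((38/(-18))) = -450/247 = -1.82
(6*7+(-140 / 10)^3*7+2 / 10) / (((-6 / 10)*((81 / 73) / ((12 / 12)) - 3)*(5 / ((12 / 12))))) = -2331839 / 690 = -3379.48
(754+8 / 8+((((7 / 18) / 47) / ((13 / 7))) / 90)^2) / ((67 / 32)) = 1479412884928802 / 4102676460675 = 360.60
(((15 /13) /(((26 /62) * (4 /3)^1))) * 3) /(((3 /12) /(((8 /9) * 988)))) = 282720 /13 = 21747.69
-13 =-13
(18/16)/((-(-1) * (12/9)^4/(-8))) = -729/256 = -2.85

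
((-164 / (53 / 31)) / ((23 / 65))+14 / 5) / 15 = -17.89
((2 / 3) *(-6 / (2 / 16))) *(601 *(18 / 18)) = -19232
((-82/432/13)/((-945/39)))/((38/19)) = 41/136080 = 0.00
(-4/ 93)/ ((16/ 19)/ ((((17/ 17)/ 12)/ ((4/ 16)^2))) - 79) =76/ 138477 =0.00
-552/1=-552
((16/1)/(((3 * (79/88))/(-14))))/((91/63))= -59136/1027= -57.58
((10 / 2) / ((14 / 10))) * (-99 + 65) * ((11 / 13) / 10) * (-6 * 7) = 431.54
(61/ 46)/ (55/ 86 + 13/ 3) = 7869/ 29509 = 0.27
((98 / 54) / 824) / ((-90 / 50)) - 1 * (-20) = 4004395 / 200232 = 20.00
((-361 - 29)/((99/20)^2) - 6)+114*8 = 2907902/3267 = 890.08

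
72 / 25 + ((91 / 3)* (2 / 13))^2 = 5548 / 225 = 24.66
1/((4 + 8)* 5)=1/60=0.02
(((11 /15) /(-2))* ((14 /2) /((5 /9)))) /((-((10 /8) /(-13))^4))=844491648 /15625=54047.47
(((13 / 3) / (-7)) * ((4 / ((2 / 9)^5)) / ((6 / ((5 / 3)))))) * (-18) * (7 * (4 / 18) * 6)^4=173365920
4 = 4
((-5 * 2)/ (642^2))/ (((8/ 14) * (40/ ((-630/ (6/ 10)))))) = 1225/ 1099104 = 0.00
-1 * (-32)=32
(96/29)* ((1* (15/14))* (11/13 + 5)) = 54720/2639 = 20.74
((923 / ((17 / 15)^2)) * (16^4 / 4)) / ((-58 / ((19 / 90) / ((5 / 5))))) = -359157760 / 8381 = -42853.81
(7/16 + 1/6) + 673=32333/48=673.60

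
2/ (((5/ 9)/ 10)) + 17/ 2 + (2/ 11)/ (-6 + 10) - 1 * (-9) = 589/ 11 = 53.55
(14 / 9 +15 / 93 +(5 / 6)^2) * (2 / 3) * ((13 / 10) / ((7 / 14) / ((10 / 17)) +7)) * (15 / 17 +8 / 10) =555841 / 1241085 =0.45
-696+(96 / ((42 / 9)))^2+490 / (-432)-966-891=-22553981 / 10584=-2130.95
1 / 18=0.06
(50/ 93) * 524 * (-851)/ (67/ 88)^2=-172661772800/ 417477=-413583.92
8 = 8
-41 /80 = -0.51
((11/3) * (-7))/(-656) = 0.04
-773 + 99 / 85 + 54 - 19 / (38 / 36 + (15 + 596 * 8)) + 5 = -5217701853 / 7319605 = -712.84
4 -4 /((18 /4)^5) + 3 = 413215 /59049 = 7.00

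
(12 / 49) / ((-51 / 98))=-0.47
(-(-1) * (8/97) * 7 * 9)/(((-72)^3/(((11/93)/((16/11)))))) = -847/748237824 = -0.00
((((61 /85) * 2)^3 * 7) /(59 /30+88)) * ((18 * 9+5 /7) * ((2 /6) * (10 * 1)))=486647264 /3900055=124.78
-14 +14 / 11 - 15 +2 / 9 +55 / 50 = -26141 / 990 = -26.41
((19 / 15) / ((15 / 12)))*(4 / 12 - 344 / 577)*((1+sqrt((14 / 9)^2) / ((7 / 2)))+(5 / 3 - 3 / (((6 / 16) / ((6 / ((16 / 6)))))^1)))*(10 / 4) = 463372 / 46737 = 9.91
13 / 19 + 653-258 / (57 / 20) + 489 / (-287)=3061609 / 5453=561.45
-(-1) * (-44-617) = -661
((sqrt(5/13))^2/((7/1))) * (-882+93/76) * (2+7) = -3012255/6916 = -435.55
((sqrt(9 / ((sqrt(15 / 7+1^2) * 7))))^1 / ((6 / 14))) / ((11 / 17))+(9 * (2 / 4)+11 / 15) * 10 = 17 * 154^(3 / 4) / 242+157 / 3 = 55.40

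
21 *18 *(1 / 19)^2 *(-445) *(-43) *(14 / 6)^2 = 39379830 / 361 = 109085.40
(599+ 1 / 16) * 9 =86265 / 16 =5391.56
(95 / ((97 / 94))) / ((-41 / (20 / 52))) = -44650 / 51701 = -0.86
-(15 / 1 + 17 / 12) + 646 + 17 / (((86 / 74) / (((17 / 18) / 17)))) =975853 / 1548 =630.40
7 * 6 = 42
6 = 6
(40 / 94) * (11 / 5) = 0.94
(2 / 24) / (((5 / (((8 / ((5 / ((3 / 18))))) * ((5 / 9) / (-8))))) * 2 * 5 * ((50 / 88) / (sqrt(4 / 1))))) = -11 / 101250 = -0.00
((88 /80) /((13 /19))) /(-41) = -209 /5330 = -0.04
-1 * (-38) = 38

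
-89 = -89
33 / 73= 0.45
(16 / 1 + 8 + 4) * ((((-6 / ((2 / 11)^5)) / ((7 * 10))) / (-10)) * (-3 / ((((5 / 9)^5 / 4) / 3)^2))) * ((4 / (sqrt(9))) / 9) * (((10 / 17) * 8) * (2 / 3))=-86592348.96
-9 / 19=-0.47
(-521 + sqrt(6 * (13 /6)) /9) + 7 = -514 + sqrt(13) /9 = -513.60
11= 11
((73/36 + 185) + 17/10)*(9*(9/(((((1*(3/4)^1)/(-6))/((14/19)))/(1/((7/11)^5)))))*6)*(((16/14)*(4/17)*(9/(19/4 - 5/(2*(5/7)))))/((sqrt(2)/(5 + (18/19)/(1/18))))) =-40744029221862912*sqrt(2)/368373425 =-156419423.34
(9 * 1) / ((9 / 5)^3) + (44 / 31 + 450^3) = 228814882439 / 2511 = 91125002.96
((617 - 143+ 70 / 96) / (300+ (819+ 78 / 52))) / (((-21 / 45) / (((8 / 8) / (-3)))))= 113935 / 376488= 0.30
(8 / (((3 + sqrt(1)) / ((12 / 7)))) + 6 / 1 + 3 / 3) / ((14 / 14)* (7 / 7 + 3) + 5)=73 / 63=1.16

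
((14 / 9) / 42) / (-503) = -1 / 13581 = -0.00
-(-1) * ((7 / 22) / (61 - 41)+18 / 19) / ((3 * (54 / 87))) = 233537 / 451440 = 0.52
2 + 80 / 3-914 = -2656 / 3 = -885.33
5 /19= 0.26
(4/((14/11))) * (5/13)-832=-75602/91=-830.79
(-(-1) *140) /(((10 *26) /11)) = 5.92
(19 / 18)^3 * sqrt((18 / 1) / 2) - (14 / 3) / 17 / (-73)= 8521091 / 2412504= 3.53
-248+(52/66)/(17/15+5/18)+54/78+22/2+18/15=-21298254/90805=-234.55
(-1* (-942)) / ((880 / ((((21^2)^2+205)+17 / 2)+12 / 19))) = 696930693 / 3344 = 208412.29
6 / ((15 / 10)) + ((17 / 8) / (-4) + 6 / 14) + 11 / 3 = 5083 / 672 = 7.56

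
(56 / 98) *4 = 16 / 7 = 2.29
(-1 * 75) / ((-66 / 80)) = 90.91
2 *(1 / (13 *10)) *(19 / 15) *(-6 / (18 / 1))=-19 / 2925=-0.01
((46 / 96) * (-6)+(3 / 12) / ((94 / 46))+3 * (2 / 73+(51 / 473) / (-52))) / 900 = -150588479 / 50633325600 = -0.00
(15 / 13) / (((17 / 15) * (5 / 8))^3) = 207360 / 63869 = 3.25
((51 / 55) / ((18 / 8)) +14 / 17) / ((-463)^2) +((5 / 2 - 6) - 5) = -10222178833 / 1202610090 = -8.50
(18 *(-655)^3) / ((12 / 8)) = -3372136500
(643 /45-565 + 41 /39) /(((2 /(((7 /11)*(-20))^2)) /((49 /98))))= -315119980 /14157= -22258.95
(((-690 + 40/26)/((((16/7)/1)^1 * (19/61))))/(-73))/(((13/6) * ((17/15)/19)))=85987125/838916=102.50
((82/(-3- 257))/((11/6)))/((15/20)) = -164/715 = -0.23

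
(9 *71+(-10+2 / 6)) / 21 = 1888 / 63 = 29.97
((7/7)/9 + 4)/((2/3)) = 37/6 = 6.17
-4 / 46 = -2 / 23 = -0.09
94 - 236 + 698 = 556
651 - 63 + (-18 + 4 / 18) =5132 / 9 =570.22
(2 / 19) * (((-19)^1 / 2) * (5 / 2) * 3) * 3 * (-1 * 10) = 225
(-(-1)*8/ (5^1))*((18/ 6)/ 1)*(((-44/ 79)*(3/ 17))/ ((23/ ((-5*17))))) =3168/ 1817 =1.74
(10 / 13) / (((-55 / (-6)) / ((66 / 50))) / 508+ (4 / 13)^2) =1188720 / 167429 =7.10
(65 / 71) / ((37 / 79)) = 1.95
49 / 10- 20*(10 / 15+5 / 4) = -1003 / 30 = -33.43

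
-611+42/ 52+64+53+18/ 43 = -550921/ 1118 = -492.77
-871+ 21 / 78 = -22639 / 26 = -870.73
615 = 615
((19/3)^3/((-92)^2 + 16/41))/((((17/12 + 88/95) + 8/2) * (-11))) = -0.00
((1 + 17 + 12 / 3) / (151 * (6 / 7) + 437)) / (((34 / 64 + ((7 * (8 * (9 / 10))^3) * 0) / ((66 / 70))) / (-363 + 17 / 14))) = -356576 / 13481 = -26.45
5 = 5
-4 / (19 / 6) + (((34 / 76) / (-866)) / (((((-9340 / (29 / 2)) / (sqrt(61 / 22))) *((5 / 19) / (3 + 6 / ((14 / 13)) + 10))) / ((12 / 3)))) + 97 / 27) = 6409 *sqrt(1342) / 622809880 + 1195 / 513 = 2.33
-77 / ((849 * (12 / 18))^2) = -77 / 320356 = -0.00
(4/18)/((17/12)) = 8/51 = 0.16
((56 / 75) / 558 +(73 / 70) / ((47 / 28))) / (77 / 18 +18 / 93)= 1224652 / 8794875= 0.14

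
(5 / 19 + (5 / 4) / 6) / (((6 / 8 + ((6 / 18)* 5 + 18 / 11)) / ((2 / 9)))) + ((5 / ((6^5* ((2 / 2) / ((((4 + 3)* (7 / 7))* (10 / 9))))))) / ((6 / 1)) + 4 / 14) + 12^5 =743467879561049 / 2987826912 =248832.31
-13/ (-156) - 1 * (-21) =253/ 12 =21.08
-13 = -13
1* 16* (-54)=-864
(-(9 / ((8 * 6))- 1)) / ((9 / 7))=91 / 144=0.63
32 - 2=30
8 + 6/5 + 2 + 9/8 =493/40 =12.32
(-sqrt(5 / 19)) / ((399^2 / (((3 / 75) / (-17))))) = sqrt(95) / 1285548075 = 0.00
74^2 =5476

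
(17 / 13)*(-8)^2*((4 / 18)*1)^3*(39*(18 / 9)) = 17408 / 243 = 71.64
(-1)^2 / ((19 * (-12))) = -1 / 228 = -0.00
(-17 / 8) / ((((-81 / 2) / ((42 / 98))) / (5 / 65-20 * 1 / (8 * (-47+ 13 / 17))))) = 0.00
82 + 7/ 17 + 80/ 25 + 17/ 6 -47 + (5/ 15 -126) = -42953/ 510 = -84.22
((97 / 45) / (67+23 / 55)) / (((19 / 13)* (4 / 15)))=69355 / 845424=0.08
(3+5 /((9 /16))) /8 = 107 /72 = 1.49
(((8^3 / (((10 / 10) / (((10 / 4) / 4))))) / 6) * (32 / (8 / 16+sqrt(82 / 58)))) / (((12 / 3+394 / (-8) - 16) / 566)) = 134463488 / 19845 - 9273344 * sqrt(1189) / 19845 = -9337.31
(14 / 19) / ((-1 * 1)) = -14 / 19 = -0.74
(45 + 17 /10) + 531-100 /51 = 293627 /510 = 575.74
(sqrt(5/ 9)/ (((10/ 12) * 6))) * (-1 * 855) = -57 * sqrt(5) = -127.46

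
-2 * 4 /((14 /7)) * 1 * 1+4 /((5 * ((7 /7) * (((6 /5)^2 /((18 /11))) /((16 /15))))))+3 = -1 /33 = -0.03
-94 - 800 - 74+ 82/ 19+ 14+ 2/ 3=-54094/ 57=-949.02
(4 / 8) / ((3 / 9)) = 3 / 2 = 1.50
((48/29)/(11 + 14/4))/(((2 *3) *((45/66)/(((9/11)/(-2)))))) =-48/4205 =-0.01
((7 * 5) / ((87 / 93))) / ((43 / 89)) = 96565 / 1247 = 77.44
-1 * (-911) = 911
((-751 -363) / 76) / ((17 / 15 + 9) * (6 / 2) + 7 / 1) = -2785 / 7106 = -0.39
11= 11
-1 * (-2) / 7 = 2 / 7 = 0.29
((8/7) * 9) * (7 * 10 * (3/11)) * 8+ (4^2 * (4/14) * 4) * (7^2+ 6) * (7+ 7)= 172160/11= 15650.91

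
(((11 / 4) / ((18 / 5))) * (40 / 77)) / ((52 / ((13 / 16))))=25 / 4032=0.01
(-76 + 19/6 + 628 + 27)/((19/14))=24451/57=428.96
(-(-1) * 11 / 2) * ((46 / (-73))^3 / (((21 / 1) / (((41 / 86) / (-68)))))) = 5487317 / 11943599934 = 0.00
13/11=1.18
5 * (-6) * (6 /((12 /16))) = -240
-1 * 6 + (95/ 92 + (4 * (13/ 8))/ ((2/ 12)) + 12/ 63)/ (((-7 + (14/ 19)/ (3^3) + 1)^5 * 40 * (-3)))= -41738585005514762858793/ 6956481964225451786240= -6.00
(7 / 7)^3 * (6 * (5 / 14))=15 / 7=2.14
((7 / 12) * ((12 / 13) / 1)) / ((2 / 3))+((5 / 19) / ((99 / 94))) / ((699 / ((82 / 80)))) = 55247449 / 68370588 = 0.81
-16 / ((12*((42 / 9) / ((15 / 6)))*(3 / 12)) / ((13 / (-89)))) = 260 / 623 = 0.42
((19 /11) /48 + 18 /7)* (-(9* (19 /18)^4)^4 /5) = -2779709902551165192941797 /342051902860091719680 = -8126.57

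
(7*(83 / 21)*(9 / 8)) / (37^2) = 0.02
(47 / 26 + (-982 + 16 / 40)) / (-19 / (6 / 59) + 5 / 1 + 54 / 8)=764238 / 136565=5.60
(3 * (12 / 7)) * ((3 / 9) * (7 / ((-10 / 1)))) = -6 / 5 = -1.20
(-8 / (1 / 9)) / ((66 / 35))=-420 / 11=-38.18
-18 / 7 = -2.57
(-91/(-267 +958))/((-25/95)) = 1729/3455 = 0.50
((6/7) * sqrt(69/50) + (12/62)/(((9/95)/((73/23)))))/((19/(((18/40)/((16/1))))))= 27 * sqrt(138)/212800 + 219/22816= 0.01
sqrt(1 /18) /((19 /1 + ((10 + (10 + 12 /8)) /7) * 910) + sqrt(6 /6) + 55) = sqrt(2) /17220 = 0.00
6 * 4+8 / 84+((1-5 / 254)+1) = 139087 / 5334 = 26.08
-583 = -583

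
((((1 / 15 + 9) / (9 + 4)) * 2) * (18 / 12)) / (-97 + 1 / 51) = -3468 / 160745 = -0.02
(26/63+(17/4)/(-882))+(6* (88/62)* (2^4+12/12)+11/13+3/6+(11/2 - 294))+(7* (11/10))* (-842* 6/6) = -47099237903/7108920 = -6625.37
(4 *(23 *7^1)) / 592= 161 / 148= 1.09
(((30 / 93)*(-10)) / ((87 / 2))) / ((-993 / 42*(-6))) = -1400 / 2678121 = -0.00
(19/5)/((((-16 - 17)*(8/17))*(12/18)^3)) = -2907/3520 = -0.83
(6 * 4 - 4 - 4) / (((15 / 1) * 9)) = 16 / 135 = 0.12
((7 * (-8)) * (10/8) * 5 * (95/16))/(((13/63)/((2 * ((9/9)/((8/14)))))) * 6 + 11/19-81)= 46433625/1789024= 25.95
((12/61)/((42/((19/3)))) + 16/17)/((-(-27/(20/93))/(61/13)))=0.04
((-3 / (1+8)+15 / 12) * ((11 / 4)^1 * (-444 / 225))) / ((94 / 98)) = -219373 / 42300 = -5.19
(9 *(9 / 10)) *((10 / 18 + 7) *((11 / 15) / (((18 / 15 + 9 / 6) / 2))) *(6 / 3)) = 2992 / 45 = 66.49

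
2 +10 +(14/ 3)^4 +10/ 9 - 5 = 39073/ 81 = 482.38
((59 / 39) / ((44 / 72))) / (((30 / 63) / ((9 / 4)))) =33453 / 2860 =11.70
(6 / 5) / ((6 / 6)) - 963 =-4809 / 5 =-961.80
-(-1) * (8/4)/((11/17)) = 3.09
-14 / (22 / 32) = -20.36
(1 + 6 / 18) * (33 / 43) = 1.02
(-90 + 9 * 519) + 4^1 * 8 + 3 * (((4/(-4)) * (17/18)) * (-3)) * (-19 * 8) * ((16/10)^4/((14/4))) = 9597811/4375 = 2193.79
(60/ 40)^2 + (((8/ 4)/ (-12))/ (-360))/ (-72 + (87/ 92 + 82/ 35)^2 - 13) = 186911941777/ 83072204532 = 2.25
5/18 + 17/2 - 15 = -56/9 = -6.22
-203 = -203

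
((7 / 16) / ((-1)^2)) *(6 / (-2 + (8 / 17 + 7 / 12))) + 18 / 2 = 2403 / 386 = 6.23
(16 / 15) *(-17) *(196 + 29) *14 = -57120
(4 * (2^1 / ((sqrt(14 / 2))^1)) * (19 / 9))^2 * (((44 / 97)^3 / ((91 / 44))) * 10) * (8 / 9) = 6927680798720 / 423820699029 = 16.35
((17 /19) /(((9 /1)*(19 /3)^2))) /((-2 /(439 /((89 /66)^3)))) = -1072791324 /4835382371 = -0.22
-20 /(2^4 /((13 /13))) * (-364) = 455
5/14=0.36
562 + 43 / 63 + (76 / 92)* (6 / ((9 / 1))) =816125 / 1449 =563.23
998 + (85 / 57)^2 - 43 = 3110020 / 3249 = 957.22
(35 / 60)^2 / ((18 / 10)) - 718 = -930283 / 1296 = -717.81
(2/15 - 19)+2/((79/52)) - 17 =-40942/1185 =-34.55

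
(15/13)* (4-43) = -45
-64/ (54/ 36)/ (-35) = 128/ 105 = 1.22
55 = 55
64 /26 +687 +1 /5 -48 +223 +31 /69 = 3880022 /4485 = 865.11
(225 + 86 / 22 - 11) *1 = 2397 / 11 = 217.91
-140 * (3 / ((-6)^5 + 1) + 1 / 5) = -43456 / 1555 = -27.95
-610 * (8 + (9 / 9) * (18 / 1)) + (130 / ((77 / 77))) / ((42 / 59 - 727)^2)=-29122261615330 / 1836208201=-15860.00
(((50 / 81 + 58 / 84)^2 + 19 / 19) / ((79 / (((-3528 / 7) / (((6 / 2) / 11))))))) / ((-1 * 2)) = 38337695 / 1209411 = 31.70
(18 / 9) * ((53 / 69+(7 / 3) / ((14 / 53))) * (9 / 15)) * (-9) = -2385 / 23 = -103.70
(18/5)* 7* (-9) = -1134/5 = -226.80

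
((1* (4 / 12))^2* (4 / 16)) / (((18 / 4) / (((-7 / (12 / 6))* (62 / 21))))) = -0.06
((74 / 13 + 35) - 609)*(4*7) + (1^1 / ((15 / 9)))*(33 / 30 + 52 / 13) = -10341211 / 650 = -15909.56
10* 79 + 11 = 801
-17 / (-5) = 17 / 5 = 3.40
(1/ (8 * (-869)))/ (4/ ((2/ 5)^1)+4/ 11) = -1/ 72048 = -0.00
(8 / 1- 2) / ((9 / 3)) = 2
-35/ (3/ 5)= -175/ 3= -58.33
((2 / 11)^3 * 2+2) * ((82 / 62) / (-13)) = -8446 / 41261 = -0.20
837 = 837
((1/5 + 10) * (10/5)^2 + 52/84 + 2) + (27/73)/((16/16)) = 335642/7665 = 43.79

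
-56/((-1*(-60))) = -14/15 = -0.93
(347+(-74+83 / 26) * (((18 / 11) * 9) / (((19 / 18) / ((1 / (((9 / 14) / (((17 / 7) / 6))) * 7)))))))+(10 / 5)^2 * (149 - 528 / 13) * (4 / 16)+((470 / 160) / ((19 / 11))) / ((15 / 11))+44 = 268507801 / 652080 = 411.77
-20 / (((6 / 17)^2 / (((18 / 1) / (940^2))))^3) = -24137569 / 275947912422400000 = -0.00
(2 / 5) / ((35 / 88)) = 176 / 175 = 1.01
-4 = -4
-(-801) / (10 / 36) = 14418 / 5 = 2883.60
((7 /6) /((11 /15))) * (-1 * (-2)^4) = -280 /11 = -25.45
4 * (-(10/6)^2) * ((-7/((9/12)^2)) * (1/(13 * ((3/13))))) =11200/243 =46.09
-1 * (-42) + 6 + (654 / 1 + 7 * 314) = 2900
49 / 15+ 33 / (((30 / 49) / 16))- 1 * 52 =2441 / 3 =813.67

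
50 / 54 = 25 / 27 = 0.93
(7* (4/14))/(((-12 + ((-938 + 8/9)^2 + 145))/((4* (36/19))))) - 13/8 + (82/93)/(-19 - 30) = -80963089510979/49278284305656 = -1.64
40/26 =20/13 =1.54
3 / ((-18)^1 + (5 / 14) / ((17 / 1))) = -714 / 4279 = -0.17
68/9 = 7.56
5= 5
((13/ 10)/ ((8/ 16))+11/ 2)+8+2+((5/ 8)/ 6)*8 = 284/ 15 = 18.93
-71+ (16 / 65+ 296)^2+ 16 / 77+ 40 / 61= 1740225392617 / 19844825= 87691.65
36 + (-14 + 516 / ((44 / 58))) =7724 / 11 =702.18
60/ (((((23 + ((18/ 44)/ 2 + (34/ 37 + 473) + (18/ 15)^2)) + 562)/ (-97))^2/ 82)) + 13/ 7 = 26714316238668017/ 621070480298163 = 43.01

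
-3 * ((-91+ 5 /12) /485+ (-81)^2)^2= -1458012739348489 /11290800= -129132810.73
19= 19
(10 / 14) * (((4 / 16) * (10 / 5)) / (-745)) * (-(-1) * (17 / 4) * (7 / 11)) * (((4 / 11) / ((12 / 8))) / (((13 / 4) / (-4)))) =272 / 703131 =0.00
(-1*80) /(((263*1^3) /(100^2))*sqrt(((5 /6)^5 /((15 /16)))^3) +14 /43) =-38211933696491520 /155433750222887 +612581569344000*sqrt(2) /155433750222887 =-240.27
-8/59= -0.14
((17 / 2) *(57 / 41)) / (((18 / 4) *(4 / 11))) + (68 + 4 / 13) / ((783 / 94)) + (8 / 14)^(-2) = 41142853 / 2225808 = 18.48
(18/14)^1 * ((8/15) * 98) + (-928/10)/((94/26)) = 41.53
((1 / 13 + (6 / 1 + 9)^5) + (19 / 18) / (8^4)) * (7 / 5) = 1018967143565 / 958464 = 1063125.11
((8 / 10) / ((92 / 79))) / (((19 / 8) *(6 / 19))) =316 / 345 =0.92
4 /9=0.44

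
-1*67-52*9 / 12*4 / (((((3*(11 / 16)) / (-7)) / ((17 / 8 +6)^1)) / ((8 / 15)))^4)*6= -43790634.18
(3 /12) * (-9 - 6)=-15 /4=-3.75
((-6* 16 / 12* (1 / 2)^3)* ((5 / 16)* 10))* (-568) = 1775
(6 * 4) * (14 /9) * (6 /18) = 112 /9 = 12.44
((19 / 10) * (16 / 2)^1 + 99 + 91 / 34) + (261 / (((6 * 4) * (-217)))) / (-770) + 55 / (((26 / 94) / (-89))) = -5193525179789 / 295415120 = -17580.43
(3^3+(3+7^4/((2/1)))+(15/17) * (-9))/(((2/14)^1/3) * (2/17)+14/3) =290969/1112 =261.66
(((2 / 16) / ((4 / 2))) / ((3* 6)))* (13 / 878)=13 / 252864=0.00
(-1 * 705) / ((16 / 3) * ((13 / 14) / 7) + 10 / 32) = -1658160 / 2399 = -691.19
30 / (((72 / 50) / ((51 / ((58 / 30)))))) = 31875 / 58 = 549.57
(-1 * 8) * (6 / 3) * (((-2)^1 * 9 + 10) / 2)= 64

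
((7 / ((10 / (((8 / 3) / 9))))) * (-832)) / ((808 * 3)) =-2912 / 40905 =-0.07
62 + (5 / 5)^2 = 63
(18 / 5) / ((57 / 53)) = 318 / 95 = 3.35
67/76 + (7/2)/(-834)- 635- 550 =-18763607/15846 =-1184.12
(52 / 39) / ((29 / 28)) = 112 / 87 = 1.29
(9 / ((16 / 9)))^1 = 81 / 16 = 5.06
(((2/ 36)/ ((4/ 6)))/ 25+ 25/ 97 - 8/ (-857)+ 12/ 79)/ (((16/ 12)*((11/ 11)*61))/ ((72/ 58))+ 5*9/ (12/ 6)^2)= 7487957619/ 1361214514525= 0.01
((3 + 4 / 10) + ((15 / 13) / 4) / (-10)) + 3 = 3313 / 520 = 6.37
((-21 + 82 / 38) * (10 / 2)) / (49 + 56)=-358 / 399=-0.90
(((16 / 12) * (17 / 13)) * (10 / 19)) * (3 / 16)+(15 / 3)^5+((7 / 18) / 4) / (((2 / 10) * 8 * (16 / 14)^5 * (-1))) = 14569309664125 / 4661968896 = 3125.14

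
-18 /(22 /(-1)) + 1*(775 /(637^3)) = 2326282202 /2843223383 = 0.82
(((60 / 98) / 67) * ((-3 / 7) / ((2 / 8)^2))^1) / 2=-720 / 22981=-0.03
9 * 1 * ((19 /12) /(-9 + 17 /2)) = -57 /2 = -28.50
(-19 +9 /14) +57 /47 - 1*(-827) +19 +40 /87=47474989 /57246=829.32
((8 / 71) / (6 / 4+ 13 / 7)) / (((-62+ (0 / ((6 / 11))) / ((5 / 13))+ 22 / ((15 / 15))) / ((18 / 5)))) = -252 / 83425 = -0.00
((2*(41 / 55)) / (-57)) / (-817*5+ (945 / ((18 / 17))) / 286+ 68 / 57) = 4264 / 665233495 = 0.00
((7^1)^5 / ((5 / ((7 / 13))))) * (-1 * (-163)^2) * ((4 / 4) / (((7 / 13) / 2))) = -893090366 / 5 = -178618073.20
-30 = -30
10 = 10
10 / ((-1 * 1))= -10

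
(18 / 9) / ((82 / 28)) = 28 / 41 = 0.68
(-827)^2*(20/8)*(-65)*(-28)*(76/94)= 118251324100/47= 2515985619.15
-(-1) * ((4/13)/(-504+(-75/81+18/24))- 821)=-581155955/707863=-821.00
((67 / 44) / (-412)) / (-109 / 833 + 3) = -55811 / 43325920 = -0.00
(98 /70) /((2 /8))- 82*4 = -1612 /5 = -322.40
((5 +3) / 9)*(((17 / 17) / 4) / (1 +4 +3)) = 1 / 36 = 0.03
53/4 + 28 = 165/4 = 41.25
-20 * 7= -140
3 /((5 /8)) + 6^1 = 54 /5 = 10.80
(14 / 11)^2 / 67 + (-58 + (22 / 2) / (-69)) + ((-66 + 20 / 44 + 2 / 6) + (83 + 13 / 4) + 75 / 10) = -22075017 / 745844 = -29.60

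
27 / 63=3 / 7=0.43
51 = 51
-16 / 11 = -1.45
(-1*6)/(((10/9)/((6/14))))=-81/35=-2.31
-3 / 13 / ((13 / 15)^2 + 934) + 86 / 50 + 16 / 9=2151621814 / 615183075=3.50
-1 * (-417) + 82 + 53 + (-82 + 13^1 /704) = 330893 /704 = 470.02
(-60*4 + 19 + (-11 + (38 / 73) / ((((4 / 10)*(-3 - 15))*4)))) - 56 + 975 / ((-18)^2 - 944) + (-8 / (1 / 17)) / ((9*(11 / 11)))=-49646887 / 162936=-304.70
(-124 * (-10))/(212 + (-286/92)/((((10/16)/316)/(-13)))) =35650/593539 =0.06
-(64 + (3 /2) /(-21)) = -895 /14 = -63.93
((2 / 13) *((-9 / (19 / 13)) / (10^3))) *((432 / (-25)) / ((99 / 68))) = 7344 / 653125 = 0.01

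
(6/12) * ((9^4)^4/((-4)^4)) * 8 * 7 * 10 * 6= 194567119829443305/16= 12160444989340206.56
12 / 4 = 3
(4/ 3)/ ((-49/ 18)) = -24/ 49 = -0.49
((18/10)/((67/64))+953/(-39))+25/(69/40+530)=-22.67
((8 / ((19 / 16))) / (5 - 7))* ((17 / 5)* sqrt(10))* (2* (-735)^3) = 172802851200* sqrt(10) / 19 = 28760557682.27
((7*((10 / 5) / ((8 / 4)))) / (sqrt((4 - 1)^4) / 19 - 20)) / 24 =-19 / 1272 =-0.01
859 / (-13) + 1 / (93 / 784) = -69695 / 1209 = -57.65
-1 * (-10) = 10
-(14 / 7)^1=-2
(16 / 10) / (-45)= -8 / 225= -0.04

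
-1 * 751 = -751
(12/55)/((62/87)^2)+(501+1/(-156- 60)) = 5724608537/11416680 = 501.42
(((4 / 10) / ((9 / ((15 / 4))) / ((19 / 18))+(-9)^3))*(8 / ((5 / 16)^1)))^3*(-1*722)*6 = 166168191041536 / 13711097996096625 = 0.01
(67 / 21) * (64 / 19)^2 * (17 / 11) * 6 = 9330688 / 27797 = 335.67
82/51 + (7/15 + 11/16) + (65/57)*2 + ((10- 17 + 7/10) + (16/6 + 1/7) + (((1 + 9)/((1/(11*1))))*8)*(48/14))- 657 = 256310045/108528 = 2361.70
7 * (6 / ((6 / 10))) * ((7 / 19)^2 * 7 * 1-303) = -21143.49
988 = 988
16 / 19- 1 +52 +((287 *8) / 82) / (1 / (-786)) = -417167 / 19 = -21956.16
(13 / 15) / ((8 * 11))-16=-21107 / 1320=-15.99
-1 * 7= -7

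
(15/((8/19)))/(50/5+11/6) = 855/284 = 3.01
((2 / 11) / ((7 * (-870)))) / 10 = -1 / 334950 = -0.00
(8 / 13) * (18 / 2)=72 / 13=5.54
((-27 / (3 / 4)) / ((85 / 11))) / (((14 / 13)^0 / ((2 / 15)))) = -264 / 425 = -0.62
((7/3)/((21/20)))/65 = 4/117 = 0.03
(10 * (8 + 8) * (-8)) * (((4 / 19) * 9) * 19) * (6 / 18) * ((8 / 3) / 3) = -40960 / 3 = -13653.33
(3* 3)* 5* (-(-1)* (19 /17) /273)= 285 /1547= 0.18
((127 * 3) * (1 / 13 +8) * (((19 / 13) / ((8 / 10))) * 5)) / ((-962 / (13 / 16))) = -19002375 / 800384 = -23.74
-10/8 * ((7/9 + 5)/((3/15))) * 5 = -1625/9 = -180.56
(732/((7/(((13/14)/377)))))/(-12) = -61/2842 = -0.02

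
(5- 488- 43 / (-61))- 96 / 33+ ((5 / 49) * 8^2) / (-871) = -13895302108 / 28637609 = -485.21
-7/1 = -7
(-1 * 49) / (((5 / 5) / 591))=-28959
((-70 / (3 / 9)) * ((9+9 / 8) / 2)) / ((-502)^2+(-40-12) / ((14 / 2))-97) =-59535 / 14106376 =-0.00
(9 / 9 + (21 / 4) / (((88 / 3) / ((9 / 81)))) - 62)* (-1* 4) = 21465 / 88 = 243.92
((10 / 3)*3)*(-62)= -620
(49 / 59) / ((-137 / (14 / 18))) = -343 / 72747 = -0.00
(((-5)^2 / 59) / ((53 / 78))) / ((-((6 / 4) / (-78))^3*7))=274185600 / 21889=12526.18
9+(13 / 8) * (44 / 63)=1277 / 126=10.13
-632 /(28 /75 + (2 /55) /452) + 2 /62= -3652858777 /2158313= -1692.46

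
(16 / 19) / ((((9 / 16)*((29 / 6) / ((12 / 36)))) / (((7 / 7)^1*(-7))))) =-3584 / 4959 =-0.72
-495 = -495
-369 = -369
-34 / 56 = -17 / 28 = -0.61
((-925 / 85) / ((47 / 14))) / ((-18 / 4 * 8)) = 1295 / 14382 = 0.09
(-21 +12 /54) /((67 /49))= -15.20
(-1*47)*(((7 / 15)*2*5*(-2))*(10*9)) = 39480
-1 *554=-554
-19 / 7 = -2.71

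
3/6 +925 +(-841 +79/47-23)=5939/94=63.18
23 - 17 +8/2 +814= 824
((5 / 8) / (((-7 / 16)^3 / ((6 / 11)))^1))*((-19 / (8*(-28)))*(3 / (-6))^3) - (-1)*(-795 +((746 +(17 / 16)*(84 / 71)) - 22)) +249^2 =464529589807 / 7500724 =61931.30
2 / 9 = 0.22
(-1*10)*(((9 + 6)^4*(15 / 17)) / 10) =-44669.12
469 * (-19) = -8911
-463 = -463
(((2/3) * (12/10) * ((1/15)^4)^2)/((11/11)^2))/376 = 1/1204558593750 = 0.00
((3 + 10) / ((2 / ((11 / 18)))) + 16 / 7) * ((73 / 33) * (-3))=-115121 / 2772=-41.53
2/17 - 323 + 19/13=-71034/221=-321.42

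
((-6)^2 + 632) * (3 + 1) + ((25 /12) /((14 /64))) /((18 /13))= 506308 /189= 2678.88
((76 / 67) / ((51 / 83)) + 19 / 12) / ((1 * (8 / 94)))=2203031 / 54672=40.30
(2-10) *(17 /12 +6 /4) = -70 /3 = -23.33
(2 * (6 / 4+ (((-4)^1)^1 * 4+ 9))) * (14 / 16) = -77 / 8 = -9.62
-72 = -72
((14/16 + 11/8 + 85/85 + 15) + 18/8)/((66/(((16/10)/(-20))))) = -41/1650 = -0.02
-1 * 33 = -33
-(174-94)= -80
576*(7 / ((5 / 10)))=8064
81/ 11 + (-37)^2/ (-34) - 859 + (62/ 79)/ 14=-184453169/ 206822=-891.85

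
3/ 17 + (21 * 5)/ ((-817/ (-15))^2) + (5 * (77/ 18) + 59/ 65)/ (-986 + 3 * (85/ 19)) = 0.19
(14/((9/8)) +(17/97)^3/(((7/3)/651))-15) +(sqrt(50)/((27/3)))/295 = -8654936/8214057 +sqrt(2)/531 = -1.05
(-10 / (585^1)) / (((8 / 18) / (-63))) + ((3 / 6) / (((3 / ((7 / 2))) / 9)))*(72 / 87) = 5103 / 754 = 6.77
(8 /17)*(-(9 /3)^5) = -1944 /17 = -114.35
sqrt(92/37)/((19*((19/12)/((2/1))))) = 48*sqrt(851)/13357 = 0.10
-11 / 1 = -11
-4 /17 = -0.24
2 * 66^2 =8712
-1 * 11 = -11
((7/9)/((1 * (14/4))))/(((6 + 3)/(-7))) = -14/81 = -0.17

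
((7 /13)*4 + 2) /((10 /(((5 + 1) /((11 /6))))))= 1.36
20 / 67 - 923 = -61821 / 67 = -922.70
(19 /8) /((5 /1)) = 19 /40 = 0.48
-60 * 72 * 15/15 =-4320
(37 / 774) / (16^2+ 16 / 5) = 185 / 1003104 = 0.00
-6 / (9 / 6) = -4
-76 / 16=-19 / 4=-4.75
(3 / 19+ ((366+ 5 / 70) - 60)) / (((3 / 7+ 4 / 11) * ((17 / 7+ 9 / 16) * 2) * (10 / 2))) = 25088756 / 1941325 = 12.92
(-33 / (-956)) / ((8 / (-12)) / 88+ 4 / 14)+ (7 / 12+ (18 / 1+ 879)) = 661678609 / 737076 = 897.71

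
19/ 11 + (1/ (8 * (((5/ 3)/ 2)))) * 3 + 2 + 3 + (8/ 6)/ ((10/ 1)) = 965/ 132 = 7.31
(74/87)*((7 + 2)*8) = 1776/29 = 61.24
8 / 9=0.89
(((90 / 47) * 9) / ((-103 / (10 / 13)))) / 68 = -2025 / 1069861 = -0.00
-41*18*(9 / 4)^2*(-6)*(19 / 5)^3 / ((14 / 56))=615025953 / 125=4920207.62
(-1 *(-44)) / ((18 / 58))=1276 / 9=141.78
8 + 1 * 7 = 15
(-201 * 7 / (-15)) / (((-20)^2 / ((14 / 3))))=1.09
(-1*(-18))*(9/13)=162/13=12.46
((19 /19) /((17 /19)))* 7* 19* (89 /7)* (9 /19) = 15219 /17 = 895.24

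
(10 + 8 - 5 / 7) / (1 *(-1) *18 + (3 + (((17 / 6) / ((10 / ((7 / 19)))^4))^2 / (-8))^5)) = -3387597839578480259316288696711424113444890452025316200901016289280000000000000000000000000000000000000000 / 2939651017816036588662895150038839106708376012088084306567087454491055353082625825216484633987889738335143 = -1.15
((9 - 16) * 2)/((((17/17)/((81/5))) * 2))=-567/5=-113.40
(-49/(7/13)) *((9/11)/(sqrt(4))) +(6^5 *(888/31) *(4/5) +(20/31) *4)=19597729/110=178161.17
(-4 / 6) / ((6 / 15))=-5 / 3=-1.67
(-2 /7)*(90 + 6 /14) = -1266 /49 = -25.84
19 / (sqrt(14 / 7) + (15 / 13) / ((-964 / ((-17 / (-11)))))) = 667892940 / 38006282783 + 361060304176*sqrt(2) / 38006282783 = 13.45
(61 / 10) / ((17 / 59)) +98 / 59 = 229001 / 10030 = 22.83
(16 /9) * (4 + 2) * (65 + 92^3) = 24920096 /3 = 8306698.67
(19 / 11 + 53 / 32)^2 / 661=1418481 / 81900544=0.02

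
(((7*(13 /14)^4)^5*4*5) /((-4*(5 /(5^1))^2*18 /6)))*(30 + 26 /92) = -18909938956006395441606995 /98141244283328397312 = -192680.86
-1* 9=-9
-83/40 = -2.08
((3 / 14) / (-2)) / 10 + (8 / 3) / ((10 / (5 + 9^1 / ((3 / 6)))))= 5143 / 840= 6.12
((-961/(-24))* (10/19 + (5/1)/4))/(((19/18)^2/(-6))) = -10508535/27436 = -383.02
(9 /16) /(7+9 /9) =0.07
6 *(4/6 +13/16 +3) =215/8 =26.88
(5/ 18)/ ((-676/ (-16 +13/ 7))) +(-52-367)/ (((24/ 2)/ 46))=-45602119/ 28392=-1606.16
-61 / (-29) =61 / 29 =2.10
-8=-8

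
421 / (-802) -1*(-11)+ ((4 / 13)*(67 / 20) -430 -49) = -24370471 / 52130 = -467.49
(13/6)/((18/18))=13/6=2.17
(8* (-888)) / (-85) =7104 / 85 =83.58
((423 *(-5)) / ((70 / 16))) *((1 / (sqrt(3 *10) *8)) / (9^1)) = -47 *sqrt(30) / 210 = -1.23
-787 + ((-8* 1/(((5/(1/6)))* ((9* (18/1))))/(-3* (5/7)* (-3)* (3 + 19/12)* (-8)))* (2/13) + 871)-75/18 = 2080596403/26061750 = 79.83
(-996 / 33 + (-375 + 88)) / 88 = -3489 / 968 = -3.60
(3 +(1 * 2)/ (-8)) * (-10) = -55/ 2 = -27.50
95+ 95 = 190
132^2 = 17424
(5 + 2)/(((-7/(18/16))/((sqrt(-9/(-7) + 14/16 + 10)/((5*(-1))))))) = 0.78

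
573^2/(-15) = -109443/5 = -21888.60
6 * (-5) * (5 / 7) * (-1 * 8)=171.43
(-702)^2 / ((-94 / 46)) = -11334492 / 47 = -241159.40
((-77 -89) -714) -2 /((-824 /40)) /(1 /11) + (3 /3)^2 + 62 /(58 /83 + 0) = -2357364 /2987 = -789.21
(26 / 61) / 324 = 13 / 9882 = 0.00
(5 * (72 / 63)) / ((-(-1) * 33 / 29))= 1160 / 231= 5.02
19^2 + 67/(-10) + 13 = 3673/10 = 367.30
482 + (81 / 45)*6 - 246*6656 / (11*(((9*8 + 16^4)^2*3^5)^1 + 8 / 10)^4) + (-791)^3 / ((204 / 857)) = -4009991713122058752757404668034921379168380224780307810602777 / 1928694637917870506137029824660146210583447603578260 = -2079122134.88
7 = 7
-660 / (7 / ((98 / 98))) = -660 / 7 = -94.29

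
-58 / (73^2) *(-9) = 522 / 5329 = 0.10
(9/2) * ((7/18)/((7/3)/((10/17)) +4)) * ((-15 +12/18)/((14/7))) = -1.57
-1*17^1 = -17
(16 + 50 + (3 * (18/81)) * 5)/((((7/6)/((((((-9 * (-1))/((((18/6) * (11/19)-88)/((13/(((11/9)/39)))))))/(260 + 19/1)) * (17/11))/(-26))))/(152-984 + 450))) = -9008165088/43035223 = -209.32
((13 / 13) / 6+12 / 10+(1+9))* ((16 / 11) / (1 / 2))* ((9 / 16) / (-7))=-93 / 35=-2.66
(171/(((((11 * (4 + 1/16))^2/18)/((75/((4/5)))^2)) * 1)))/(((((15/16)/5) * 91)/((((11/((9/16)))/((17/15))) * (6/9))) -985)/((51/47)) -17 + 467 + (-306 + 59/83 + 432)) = -3001921689600000/73052688014449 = -41.09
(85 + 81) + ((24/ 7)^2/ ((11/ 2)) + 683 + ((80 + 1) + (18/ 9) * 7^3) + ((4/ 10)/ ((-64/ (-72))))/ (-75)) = 436086383/ 269500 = 1618.13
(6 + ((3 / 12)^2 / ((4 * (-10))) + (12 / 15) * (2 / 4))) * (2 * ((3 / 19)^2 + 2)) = 25.91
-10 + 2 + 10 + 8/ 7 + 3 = 43/ 7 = 6.14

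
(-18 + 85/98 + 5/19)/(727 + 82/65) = -2041715/88141494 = -0.02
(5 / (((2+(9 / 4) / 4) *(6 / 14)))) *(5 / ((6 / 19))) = 26600 / 369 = 72.09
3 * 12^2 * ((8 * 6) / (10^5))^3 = 1458 / 30517578125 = 0.00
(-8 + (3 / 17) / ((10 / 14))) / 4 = -659 / 340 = -1.94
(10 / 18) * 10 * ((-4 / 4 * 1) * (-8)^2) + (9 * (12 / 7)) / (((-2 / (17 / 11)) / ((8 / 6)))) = -257416 / 693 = -371.45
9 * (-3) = -27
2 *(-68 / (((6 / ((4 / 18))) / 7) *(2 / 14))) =-6664 / 27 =-246.81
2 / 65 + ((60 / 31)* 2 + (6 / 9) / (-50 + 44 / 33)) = 571911 / 147095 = 3.89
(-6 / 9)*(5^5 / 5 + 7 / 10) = -6257 / 15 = -417.13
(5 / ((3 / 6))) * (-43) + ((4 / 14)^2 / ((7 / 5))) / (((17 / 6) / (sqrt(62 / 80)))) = -430 + 6 * sqrt(310) / 5831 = -429.98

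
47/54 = 0.87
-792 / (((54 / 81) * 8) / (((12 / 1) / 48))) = -297 / 8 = -37.12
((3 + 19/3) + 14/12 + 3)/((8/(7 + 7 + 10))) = 81/2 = 40.50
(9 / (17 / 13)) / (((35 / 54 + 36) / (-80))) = -505440 / 33643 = -15.02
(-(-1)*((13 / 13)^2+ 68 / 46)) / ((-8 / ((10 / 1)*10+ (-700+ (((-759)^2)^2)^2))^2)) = -691422120967473522254583043274913948782424174537 / 184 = -3757728918301486533992299000000000000000000000.00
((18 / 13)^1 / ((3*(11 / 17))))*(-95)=-9690 / 143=-67.76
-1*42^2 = -1764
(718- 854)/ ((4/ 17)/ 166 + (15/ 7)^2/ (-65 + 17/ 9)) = 5340849472/ 2801611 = 1906.35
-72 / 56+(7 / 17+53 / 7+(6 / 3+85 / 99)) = 112580 / 11781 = 9.56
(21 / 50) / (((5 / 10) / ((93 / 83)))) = 1953 / 2075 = 0.94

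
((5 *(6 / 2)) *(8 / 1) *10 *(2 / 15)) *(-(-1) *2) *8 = 2560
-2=-2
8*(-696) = -5568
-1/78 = -0.01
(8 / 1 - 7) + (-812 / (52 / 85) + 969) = -4645 / 13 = -357.31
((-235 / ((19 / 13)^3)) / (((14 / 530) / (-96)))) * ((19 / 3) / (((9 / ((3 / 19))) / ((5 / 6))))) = 10945454000 / 432117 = 25329.84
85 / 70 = 17 / 14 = 1.21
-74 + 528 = 454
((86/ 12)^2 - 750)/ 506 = -25151/ 18216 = -1.38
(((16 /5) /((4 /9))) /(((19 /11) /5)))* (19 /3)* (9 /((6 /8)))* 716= 1134144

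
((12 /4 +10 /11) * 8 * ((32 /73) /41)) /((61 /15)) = 165120 /2008303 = 0.08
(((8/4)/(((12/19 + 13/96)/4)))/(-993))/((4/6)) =-0.02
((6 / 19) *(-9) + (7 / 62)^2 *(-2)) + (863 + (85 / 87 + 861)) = 5471255261 / 3177066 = 1722.11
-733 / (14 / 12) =-4398 / 7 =-628.29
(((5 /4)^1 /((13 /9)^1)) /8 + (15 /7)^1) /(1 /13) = 6555 /224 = 29.26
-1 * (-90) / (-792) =-5 / 44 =-0.11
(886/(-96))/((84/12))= -443/336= -1.32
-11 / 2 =-5.50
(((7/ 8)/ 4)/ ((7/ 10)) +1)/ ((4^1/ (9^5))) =1240029/ 64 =19375.45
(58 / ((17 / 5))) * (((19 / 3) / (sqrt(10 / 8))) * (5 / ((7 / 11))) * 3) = 121220 * sqrt(5) / 119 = 2277.78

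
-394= -394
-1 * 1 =-1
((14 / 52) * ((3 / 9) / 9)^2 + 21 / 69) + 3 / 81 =0.34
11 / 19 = 0.58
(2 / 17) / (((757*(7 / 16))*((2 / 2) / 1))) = 32 / 90083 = 0.00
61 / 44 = 1.39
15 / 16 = 0.94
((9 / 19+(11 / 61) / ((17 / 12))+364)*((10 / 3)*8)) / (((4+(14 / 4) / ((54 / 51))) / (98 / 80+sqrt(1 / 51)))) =1816.67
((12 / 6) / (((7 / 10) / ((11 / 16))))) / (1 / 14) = 55 / 2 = 27.50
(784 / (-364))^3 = -21952 / 2197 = -9.99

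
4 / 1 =4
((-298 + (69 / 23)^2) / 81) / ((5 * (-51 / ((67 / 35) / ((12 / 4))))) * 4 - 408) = 1139 / 640548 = 0.00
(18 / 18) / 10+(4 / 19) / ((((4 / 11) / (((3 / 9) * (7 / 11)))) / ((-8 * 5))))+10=2957 / 570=5.19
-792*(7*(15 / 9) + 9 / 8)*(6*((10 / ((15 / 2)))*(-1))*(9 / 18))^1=40524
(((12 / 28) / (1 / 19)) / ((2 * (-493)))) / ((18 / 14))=-19 / 2958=-0.01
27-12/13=339/13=26.08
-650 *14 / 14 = -650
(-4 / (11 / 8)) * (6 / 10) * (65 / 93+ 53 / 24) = -8652 / 1705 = -5.07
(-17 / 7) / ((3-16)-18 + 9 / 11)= 187 / 2324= 0.08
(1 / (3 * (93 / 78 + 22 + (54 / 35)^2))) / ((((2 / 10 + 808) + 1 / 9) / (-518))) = -3172750 / 379824303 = -0.01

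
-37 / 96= -0.39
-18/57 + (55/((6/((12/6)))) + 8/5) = 5591/285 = 19.62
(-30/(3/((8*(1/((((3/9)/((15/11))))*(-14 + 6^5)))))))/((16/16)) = -0.04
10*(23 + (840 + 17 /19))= 164140 /19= 8638.95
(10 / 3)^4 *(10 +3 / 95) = 1906000 / 1539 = 1238.47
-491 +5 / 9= -4414 / 9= -490.44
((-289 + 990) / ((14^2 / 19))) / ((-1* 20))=-13319 / 3920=-3.40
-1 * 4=-4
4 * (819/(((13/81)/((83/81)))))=20916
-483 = -483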